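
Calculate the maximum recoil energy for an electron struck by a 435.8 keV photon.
274.7314 keV

Maximum energy transfer occurs at θ = 180° (backscattering).

Initial photon: E₀ = 435.8 keV → λ₀ = 2.8450 pm

Maximum Compton shift (at 180°):
Δλ_max = 2λ_C = 2 × 2.4263 = 4.8526 pm

Final wavelength:
λ' = 2.8450 + 4.8526 = 7.6976 pm

Minimum photon energy (maximum energy to electron):
E'_min = hc/λ' = 161.0686 keV

Maximum electron kinetic energy:
K_max = E₀ - E'_min = 435.8000 - 161.0686 = 274.7314 keV

(Intermediate values are shown rounded; full precision is carried through to the final answer.)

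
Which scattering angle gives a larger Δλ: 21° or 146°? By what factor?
146° produces the larger shift by a factor of 27.538

Calculate both shifts using Δλ = λ_C(1 - cos θ):

For θ₁ = 21°:
Δλ₁ = 2.4263 × (1 - cos(21°))
Δλ₁ = 2.4263 × 0.0664
Δλ₁ = 0.1612 pm

For θ₂ = 146°:
Δλ₂ = 2.4263 × (1 - cos(146°))
Δλ₂ = 2.4263 × 1.8290
Δλ₂ = 4.4378 pm

The 146° angle produces the larger shift.
Ratio: 4.4378/0.1612 = 27.538

(Intermediate values are shown rounded; full precision is carried through to the final answer.)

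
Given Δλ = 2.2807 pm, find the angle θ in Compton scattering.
86.56°

From the Compton formula Δλ = λ_C(1 - cos θ), we can solve for θ:

cos θ = 1 - Δλ/λ_C

Given:
- Δλ = 2.2807 pm
- λ_C = h/(m_e·c) ≈ 2.42631024 pm

cos θ = 1 - 2.2807/2.42631024
cos θ = 1 - 0.939987
cos θ = 0.060013

θ = arccos(0.060013)
θ = 86.56°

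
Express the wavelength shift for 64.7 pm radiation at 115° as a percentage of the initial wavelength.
5.3350%

Calculate the Compton shift:
Δλ = λ_C(1 - cos(115°))
Δλ = 2.4263 × (1 - cos(115°))
Δλ = 2.4263 × 1.4226
Δλ = 3.4517 pm

Percentage change:
(Δλ/λ₀) × 100 = (3.4517/64.7) × 100
= 5.3350%

(Intermediate values are shown rounded; full precision is carried through to the final answer.)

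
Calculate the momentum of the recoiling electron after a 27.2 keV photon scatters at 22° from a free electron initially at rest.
5.5369e-24 kg·m/s

The electron is initially at rest, so by conservation of momentum:
p⃗_e = p⃗₀ − p⃗'  (incident photon momentum minus scattered photon momentum)

Photon momentum magnitudes (p = h/λ = E/c):
λ₀ = hc/E₀ = 45.5824 pm → p₀ = h/λ₀ = 1.4536e-23 kg·m/s
Δλ = λ_C(1 − cos 22°) = 0.1767 pm
λ' = 45.7591 pm → p' = h/λ' = 1.4480e-23 kg·m/s

The scattered photon makes angle θ = 22° with the incident direction, so by the law of cosines:
|p⃗_e|² = p₀² + p'² − 2p₀p'cos θ
|p⃗_e|² = (1.4536e-23)² + (1.4480e-23)² − 2·1.4536e-23·1.4480e-23·cos(22°)
|p⃗_e| = 5.5369e-24 kg·m/s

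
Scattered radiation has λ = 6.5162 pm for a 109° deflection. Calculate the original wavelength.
3.3000 pm

From λ' = λ + Δλ, we have λ = λ' - Δλ

First calculate the Compton shift:
Δλ = λ_C(1 - cos θ)
Δλ = 2.4263 × (1 - cos(109°))
Δλ = 2.4263 × 1.3256
Δλ = 3.2162 pm

Initial wavelength:
λ = λ' - Δλ
λ = 6.5162 - 3.2162
λ = 3.3000 pm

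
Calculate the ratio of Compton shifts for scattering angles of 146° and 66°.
146° produces the larger shift by a factor of 3.083

Calculate both shifts using Δλ = λ_C(1 - cos θ):

For θ₁ = 66°:
Δλ₁ = 2.4263 × (1 - cos(66°))
Δλ₁ = 2.4263 × 0.5933
Δλ₁ = 1.4394 pm

For θ₂ = 146°:
Δλ₂ = 2.4263 × (1 - cos(146°))
Δλ₂ = 2.4263 × 1.8290
Δλ₂ = 4.4378 pm

The 146° angle produces the larger shift.
Ratio: 4.4378/1.4394 = 3.083

(Intermediate values are shown rounded; full precision is carried through to the final answer.)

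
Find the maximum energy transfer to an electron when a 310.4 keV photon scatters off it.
170.2567 keV

Maximum energy transfer occurs at θ = 180° (backscattering).

Initial photon: E₀ = 310.4 keV → λ₀ = 3.9943 pm

Maximum Compton shift (at 180°):
Δλ_max = 2λ_C = 2 × 2.4263 = 4.8526 pm

Final wavelength:
λ' = 3.9943 + 4.8526 = 8.8470 pm

Minimum photon energy (maximum energy to electron):
E'_min = hc/λ' = 140.1433 keV

Maximum electron kinetic energy:
K_max = E₀ - E'_min = 310.4000 - 140.1433 = 170.2567 keV

(Intermediate values are shown rounded; full precision is carried through to the final answer.)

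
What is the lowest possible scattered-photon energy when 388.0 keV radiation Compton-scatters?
154.0542 keV (at θ = 180°)

The scattered photon has minimum energy when its wavelength is maximum, i.e., when the Compton shift Δλ = λ_C(1 − cos θ) is maximum. This occurs at θ = 180° (backscattering), giving Δλ_max = 2λ_C = 4.8526 pm.

Initial wavelength: λ₀ = hc/E₀ = 3.1955 pm
Maximum final wavelength: λ'_max = λ₀ + 2λ_C = 3.1955 + 4.8526 = 8.0481 pm
Minimum final energy: E'_min = hc/λ'_max = 154.0542 keV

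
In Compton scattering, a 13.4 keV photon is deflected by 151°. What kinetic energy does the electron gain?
0.6279 keV

By energy conservation: K_e = E_initial - E_final

First find the scattered photon energy:
Initial wavelength: λ = hc/E = 92.5255 pm
Compton shift: Δλ = λ_C(1 - cos(151°)) = 4.5484 pm
Final wavelength: λ' = 92.5255 + 4.5484 = 97.0739 pm
Final photon energy: E' = hc/λ' = 12.7721 keV

Electron kinetic energy:
K_e = E - E' = 13.4000 - 12.7721 = 0.6279 keV

(Intermediate values are shown rounded; full precision is carried through to the final answer.)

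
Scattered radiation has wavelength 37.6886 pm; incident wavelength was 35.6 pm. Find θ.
82.00°

First find the wavelength shift:
Δλ = λ' - λ = 37.6886 - 35.6 = 2.0886 pm

Using Δλ = λ_C(1 - cos θ), with λ_C = h/(m_e·c) ≈ 2.42631024 pm:
cos θ = 1 - Δλ/λ_C
cos θ = 1 - 2.0886/2.42631024
cos θ = 0.139187

θ = arccos(0.139187)
θ = 82.00°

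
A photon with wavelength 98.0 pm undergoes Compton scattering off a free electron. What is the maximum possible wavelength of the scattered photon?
102.8526 pm (at θ = 180°)

The Compton shift is Δλ = λ_C(1 − cos θ).

Since cos θ ranges from −1 to 1, the factor (1 − cos θ) ranges from 0 to 2; the maximum shift occurs at θ = 180° (backscattering):
Δλ_max = 2λ_C = 2 × 2.4263 pm = 4.8526 pm

Maximum scattered wavelength:
λ'_max = λ₀ + Δλ_max = 98.0 + 4.8526 = 102.8526 pm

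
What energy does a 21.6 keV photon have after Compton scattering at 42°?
21.3680 keV

First convert energy to wavelength:
λ = hc/E, with hc ≈ 1239.842 keV·pm (i.e. 1239.842 eV·nm)

For E = 21.6 keV = 21600 eV:
λ = 1239.842 keV·pm / 21.6 keV
λ = 57.4001 pm

Calculate the Compton shift:
Δλ = λ_C(1 - cos(42°)) = 2.4263 × 0.2569
Δλ = 0.6232 pm

Final wavelength:
λ' = 57.4001 + 0.6232 = 58.0233 pm

Final energy:
E' = hc/λ' = 1239.842 / 58.0233 = 21.3680 keV

(Intermediate values are shown rounded; full precision is carried through to the final answer.)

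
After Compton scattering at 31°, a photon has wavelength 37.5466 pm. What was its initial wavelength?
37.2000 pm

From λ' = λ + Δλ, we have λ = λ' - Δλ

First calculate the Compton shift:
Δλ = λ_C(1 - cos θ)
Δλ = 2.4263 × (1 - cos(31°))
Δλ = 2.4263 × 0.1428
Δλ = 0.3466 pm

Initial wavelength:
λ = λ' - Δλ
λ = 37.5466 - 0.3466
λ = 37.2000 pm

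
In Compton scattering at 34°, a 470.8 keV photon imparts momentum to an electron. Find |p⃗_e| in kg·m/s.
1.4097e-22 kg·m/s

The electron is initially at rest, so by conservation of momentum:
p⃗_e = p⃗₀ − p⃗'  (incident photon momentum minus scattered photon momentum)

Photon momentum magnitudes (p = h/λ = E/c):
λ₀ = hc/E₀ = 2.6335 pm → p₀ = h/λ₀ = 2.5161e-22 kg·m/s
Δλ = λ_C(1 − cos 34°) = 0.4148 pm
λ' = 3.0483 pm → p' = h/λ' = 2.1737e-22 kg·m/s

The scattered photon makes angle θ = 34° with the incident direction, so by the law of cosines:
|p⃗_e|² = p₀² + p'² − 2p₀p'cos θ
|p⃗_e|² = (2.5161e-22)² + (2.1737e-22)² − 2·2.5161e-22·2.1737e-22·cos(34°)
|p⃗_e| = 1.4097e-22 kg·m/s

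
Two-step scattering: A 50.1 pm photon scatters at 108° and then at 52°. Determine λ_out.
54.2086 pm

Apply Compton shift twice:

First scattering at θ₁ = 108°:
Δλ₁ = λ_C(1 - cos(108°))
Δλ₁ = 2.4263 × 1.3090
Δλ₁ = 3.1761 pm

After first scattering:
λ₁ = 50.1 + 3.1761 = 53.2761 pm

Second scattering at θ₂ = 52°:
Δλ₂ = λ_C(1 - cos(52°))
Δλ₂ = 2.4263 × 0.3843
Δλ₂ = 0.9325 pm

Final wavelength:
λ₂ = 53.2761 + 0.9325 = 54.2086 pm

Total shift: Δλ_total = 3.1761 + 0.9325 = 4.1086 pm

(Intermediate values are shown rounded; full precision is carried through to the final answer.)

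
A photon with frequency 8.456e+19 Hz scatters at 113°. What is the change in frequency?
4.124e+19 Hz (decrease)

Convert frequency to wavelength (c = 299792458 m/s):
λ₀ = c/f₀ = 299792458/8.456e+19 = 3.5453224e-12 m = 3.5453 pm

Calculate Compton shift:
Δλ = λ_C(1 - cos(113°)) = 3.3743 pm

Final wavelength:
λ' = λ₀ + Δλ = 3.5453 + 3.3743 = 6.9197 pm

Final frequency:
f' = c/λ' = 299792458/6.9196675e-12 = 4.3324691e+19 Hz

Frequency shift (decrease):
Δf = f₀ - f' = 8.456e+19 - 4.3324691e+19 = 4.124e+19 Hz

(Intermediate values are shown rounded; full precision is carried through to the final answer.)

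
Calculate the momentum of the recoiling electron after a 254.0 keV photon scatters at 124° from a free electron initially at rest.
1.8943e-22 kg·m/s

The electron is initially at rest, so by conservation of momentum:
p⃗_e = p⃗₀ − p⃗'  (incident photon momentum minus scattered photon momentum)

Photon momentum magnitudes (p = h/λ = E/c):
λ₀ = hc/E₀ = 4.8813 pm → p₀ = h/λ₀ = 1.3574e-22 kg·m/s
Δλ = λ_C(1 − cos 124°) = 3.7831 pm
λ' = 8.6644 pm → p' = h/λ' = 7.6475e-23 kg·m/s

The scattered photon makes angle θ = 124° with the incident direction, so by the law of cosines:
|p⃗_e|² = p₀² + p'² − 2p₀p'cos θ
|p⃗_e|² = (1.3574e-22)² + (7.6475e-23)² − 2·1.3574e-22·7.6475e-23·cos(124°)
|p⃗_e| = 1.8943e-22 kg·m/s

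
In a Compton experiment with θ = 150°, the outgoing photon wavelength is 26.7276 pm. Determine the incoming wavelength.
22.2000 pm

From λ' = λ + Δλ, we have λ = λ' - Δλ

First calculate the Compton shift:
Δλ = λ_C(1 - cos θ)
Δλ = 2.4263 × (1 - cos(150°))
Δλ = 2.4263 × 1.8660
Δλ = 4.5276 pm

Initial wavelength:
λ = λ' - Δλ
λ = 26.7276 - 4.5276
λ = 22.2000 pm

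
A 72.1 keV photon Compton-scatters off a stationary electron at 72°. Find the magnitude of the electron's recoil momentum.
4.3374e-23 kg·m/s

The electron is initially at rest, so by conservation of momentum:
p⃗_e = p⃗₀ − p⃗'  (incident photon momentum minus scattered photon momentum)

Photon momentum magnitudes (p = h/λ = E/c):
λ₀ = hc/E₀ = 17.1961 pm → p₀ = h/λ₀ = 3.8532e-23 kg·m/s
Δλ = λ_C(1 − cos 72°) = 1.6765 pm
λ' = 18.8727 pm → p' = h/λ' = 3.5109e-23 kg·m/s

The scattered photon makes angle θ = 72° with the incident direction, so by the law of cosines:
|p⃗_e|² = p₀² + p'² − 2p₀p'cos θ
|p⃗_e|² = (3.8532e-23)² + (3.5109e-23)² − 2·3.8532e-23·3.5109e-23·cos(72°)
|p⃗_e| = 4.3374e-23 kg·m/s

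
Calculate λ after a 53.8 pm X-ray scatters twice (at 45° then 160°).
59.2169 pm

Apply Compton shift twice:

First scattering at θ₁ = 45°:
Δλ₁ = λ_C(1 - cos(45°))
Δλ₁ = 2.4263 × 0.2929
Δλ₁ = 0.7106 pm

After first scattering:
λ₁ = 53.8 + 0.7106 = 54.5106 pm

Second scattering at θ₂ = 160°:
Δλ₂ = λ_C(1 - cos(160°))
Δλ₂ = 2.4263 × 1.9397
Δλ₂ = 4.7063 pm

Final wavelength:
λ₂ = 54.5106 + 4.7063 = 59.2169 pm

Total shift: Δλ_total = 0.7106 + 4.7063 = 5.4169 pm

(Intermediate values are shown rounded; full precision is carried through to the final answer.)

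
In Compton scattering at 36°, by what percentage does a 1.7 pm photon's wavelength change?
27.2579%

Calculate the Compton shift:
Δλ = λ_C(1 - cos(36°))
Δλ = 2.4263 × (1 - cos(36°))
Δλ = 2.4263 × 0.1910
Δλ = 0.4634 pm

Percentage change:
(Δλ/λ₀) × 100 = (0.4634/1.7) × 100
= 27.2579%

(Intermediate values are shown rounded; full precision is carried through to the final answer.)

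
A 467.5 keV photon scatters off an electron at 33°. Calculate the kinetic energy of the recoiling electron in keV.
60.1267 keV

By energy conservation: K_e = E_initial - E_final

First find the scattered photon energy:
Initial wavelength: λ = hc/E = 2.6521 pm
Compton shift: Δλ = λ_C(1 - cos(33°)) = 0.3914 pm
Final wavelength: λ' = 2.6521 + 0.3914 = 3.0435 pm
Final photon energy: E' = hc/λ' = 407.3733 keV

Electron kinetic energy:
K_e = E - E' = 467.5000 - 407.3733 = 60.1267 keV

(Intermediate values are shown rounded; full precision is carried through to the final answer.)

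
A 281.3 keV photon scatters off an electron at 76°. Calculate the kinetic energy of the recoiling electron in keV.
82.8261 keV

By energy conservation: K_e = E_initial - E_final

First find the scattered photon energy:
Initial wavelength: λ = hc/E = 4.4075 pm
Compton shift: Δλ = λ_C(1 - cos(76°)) = 1.8393 pm
Final wavelength: λ' = 4.4075 + 1.8393 = 6.2469 pm
Final photon energy: E' = hc/λ' = 198.4739 keV

Electron kinetic energy:
K_e = E - E' = 281.3000 - 198.4739 = 82.8261 keV

(Intermediate values are shown rounded; full precision is carried through to the final answer.)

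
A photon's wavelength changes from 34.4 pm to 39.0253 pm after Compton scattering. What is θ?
155.00°

First find the wavelength shift:
Δλ = λ' - λ = 39.0253 - 34.4 = 4.6253 pm

Using Δλ = λ_C(1 - cos θ), with λ_C = h/(m_e·c) ≈ 2.42631024 pm:
cos θ = 1 - Δλ/λ_C
cos θ = 1 - 4.6253/2.42631024
cos θ = -0.906310

θ = arccos(-0.906310)
θ = 155.00°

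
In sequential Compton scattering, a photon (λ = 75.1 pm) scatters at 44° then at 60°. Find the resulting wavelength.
76.9941 pm

Apply Compton shift twice:

First scattering at θ₁ = 44°:
Δλ₁ = λ_C(1 - cos(44°))
Δλ₁ = 2.4263 × 0.2807
Δλ₁ = 0.6810 pm

After first scattering:
λ₁ = 75.1 + 0.6810 = 75.7810 pm

Second scattering at θ₂ = 60°:
Δλ₂ = λ_C(1 - cos(60°))
Δλ₂ = 2.4263 × 0.5000
Δλ₂ = 1.2132 pm

Final wavelength:
λ₂ = 75.7810 + 1.2132 = 76.9941 pm

Total shift: Δλ_total = 0.6810 + 1.2132 = 1.8941 pm

(Intermediate values are shown rounded; full precision is carried through to the final answer.)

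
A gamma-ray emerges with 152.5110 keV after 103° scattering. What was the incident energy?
240.3999 keV

Convert final energy to wavelength (hc ≈ 1239.842 keV·pm):
λ' = hc/E' = 1239.842 / 152.5110 = 8.1295 pm

Calculate the Compton shift:
Δλ = λ_C(1 - cos(103°))
Δλ = 2.4263 × (1 - cos(103°))
Δλ = 2.9721 pm

Initial wavelength:
λ = λ' - Δλ = 8.1295 - 2.9721 = 5.1574 pm

Initial energy:
E = hc/λ = 1239.842 / 5.1574 = 240.3999 keV

(Intermediate values are shown rounded; full precision is carried through to the final answer.)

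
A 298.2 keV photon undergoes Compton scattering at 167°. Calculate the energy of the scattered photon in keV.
138.5579 keV

First convert energy to wavelength:
λ = hc/E, with hc ≈ 1239.842 keV·pm (i.e. 1239.842 eV·nm)

For E = 298.2 keV = 298200 eV:
λ = 1239.842 keV·pm / 298.2 keV
λ = 4.1578 pm

Calculate the Compton shift:
Δλ = λ_C(1 - cos(167°)) = 2.4263 × 1.9744
Δλ = 4.7904 pm

Final wavelength:
λ' = 4.1578 + 4.7904 = 8.9482 pm

Final energy:
E' = hc/λ' = 1239.842 / 8.9482 = 138.5579 keV

(Intermediate values are shown rounded; full precision is carried through to the final answer.)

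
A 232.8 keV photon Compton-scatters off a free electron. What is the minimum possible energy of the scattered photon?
121.8111 keV (at θ = 180°)

The scattered photon has minimum energy when its wavelength is maximum, i.e., when the Compton shift Δλ = λ_C(1 − cos θ) is maximum. This occurs at θ = 180° (backscattering), giving Δλ_max = 2λ_C = 4.8526 pm.

Initial wavelength: λ₀ = hc/E₀ = 5.3258 pm
Maximum final wavelength: λ'_max = λ₀ + 2λ_C = 5.3258 + 4.8526 = 10.1784 pm
Minimum final energy: E'_min = hc/λ'_max = 121.8111 keV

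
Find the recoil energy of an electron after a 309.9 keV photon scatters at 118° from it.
146.0336 keV

By energy conservation: K_e = E_initial - E_final

First find the scattered photon energy:
Initial wavelength: λ = hc/E = 4.0008 pm
Compton shift: Δλ = λ_C(1 - cos(118°)) = 3.5654 pm
Final wavelength: λ' = 4.0008 + 3.5654 = 7.5662 pm
Final photon energy: E' = hc/λ' = 163.8664 keV

Electron kinetic energy:
K_e = E - E' = 309.9000 - 163.8664 = 146.0336 keV

(Intermediate values are shown rounded; full precision is carried through to the final answer.)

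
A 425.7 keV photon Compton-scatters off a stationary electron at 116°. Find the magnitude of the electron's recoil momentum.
2.8829e-22 kg·m/s

The electron is initially at rest, so by conservation of momentum:
p⃗_e = p⃗₀ − p⃗'  (incident photon momentum minus scattered photon momentum)

Photon momentum magnitudes (p = h/λ = E/c):
λ₀ = hc/E₀ = 2.9125 pm → p₀ = h/λ₀ = 2.2751e-22 kg·m/s
Δλ = λ_C(1 − cos 116°) = 3.4899 pm
λ' = 6.4024 pm → p' = h/λ' = 1.0349e-22 kg·m/s

The scattered photon makes angle θ = 116° with the incident direction, so by the law of cosines:
|p⃗_e|² = p₀² + p'² − 2p₀p'cos θ
|p⃗_e|² = (2.2751e-22)² + (1.0349e-22)² − 2·2.2751e-22·1.0349e-22·cos(116°)
|p⃗_e| = 2.8829e-22 kg·m/s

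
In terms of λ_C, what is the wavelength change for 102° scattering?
1.2079 λ_C

The Compton shift formula is:
Δλ = λ_C(1 - cos θ)

Dividing both sides by λ_C:
Δλ/λ_C = 1 - cos θ

For θ = 102°:
Δλ/λ_C = 1 - cos(102°)
Δλ/λ_C = 1 - -0.2079
Δλ/λ_C = 1.2079

This means the shift is 1.2079 × λ_C = 2.9308 pm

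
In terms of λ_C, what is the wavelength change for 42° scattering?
0.2569 λ_C

The Compton shift formula is:
Δλ = λ_C(1 - cos θ)

Dividing both sides by λ_C:
Δλ/λ_C = 1 - cos θ

For θ = 42°:
Δλ/λ_C = 1 - cos(42°)
Δλ/λ_C = 1 - 0.7431
Δλ/λ_C = 0.2569

This means the shift is 0.2569 × λ_C = 0.6232 pm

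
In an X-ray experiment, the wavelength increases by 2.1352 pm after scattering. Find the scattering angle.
83.11°

From the Compton formula Δλ = λ_C(1 - cos θ), we can solve for θ:

cos θ = 1 - Δλ/λ_C

Given:
- Δλ = 2.1352 pm
- λ_C = h/(m_e·c) ≈ 2.42631024 pm

cos θ = 1 - 2.1352/2.42631024
cos θ = 1 - 0.880019
cos θ = 0.119981

θ = arccos(0.119981)
θ = 83.11°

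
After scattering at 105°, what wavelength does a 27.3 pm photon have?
30.3543 pm

Using the Compton scattering formula:
λ' = λ + Δλ = λ + λ_C(1 - cos θ)

Given:
- Initial wavelength λ = 27.3 pm
- Scattering angle θ = 105°
- Compton wavelength λ_C ≈ 2.4263 pm

Calculate the shift:
Δλ = 2.4263 × (1 - cos(105°))
Δλ = 2.4263 × 1.2588
Δλ = 3.0543 pm

Final wavelength:
λ' = 27.3 + 3.0543 = 30.3543 pm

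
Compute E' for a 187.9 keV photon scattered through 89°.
138.0305 keV

First convert energy to wavelength:
λ = hc/E, with hc ≈ 1239.842 keV·pm (i.e. 1239.842 eV·nm)

For E = 187.9 keV = 187900 eV:
λ = 1239.842 keV·pm / 187.9 keV
λ = 6.5984 pm

Calculate the Compton shift:
Δλ = λ_C(1 - cos(89°)) = 2.4263 × 0.9825
Δλ = 2.3840 pm

Final wavelength:
λ' = 6.5984 + 2.3840 = 8.9824 pm

Final energy:
E' = hc/λ' = 1239.842 / 8.9824 = 138.0305 keV

(Intermediate values are shown rounded; full precision is carried through to the final answer.)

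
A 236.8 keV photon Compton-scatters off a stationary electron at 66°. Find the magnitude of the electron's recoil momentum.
1.2510e-22 kg·m/s

The electron is initially at rest, so by conservation of momentum:
p⃗_e = p⃗₀ − p⃗'  (incident photon momentum minus scattered photon momentum)

Photon momentum magnitudes (p = h/λ = E/c):
λ₀ = hc/E₀ = 5.2358 pm → p₀ = h/λ₀ = 1.2655e-22 kg·m/s
Δλ = λ_C(1 − cos 66°) = 1.4394 pm
λ' = 6.6753 pm → p' = h/λ' = 9.9263e-23 kg·m/s

The scattered photon makes angle θ = 66° with the incident direction, so by the law of cosines:
|p⃗_e|² = p₀² + p'² − 2p₀p'cos θ
|p⃗_e|² = (1.2655e-22)² + (9.9263e-23)² − 2·1.2655e-22·9.9263e-23·cos(66°)
|p⃗_e| = 1.2510e-22 kg·m/s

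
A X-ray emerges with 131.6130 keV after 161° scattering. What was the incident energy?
263.8001 keV

Convert final energy to wavelength (hc ≈ 1239.842 keV·pm):
λ' = hc/E' = 1239.842 / 131.6130 = 9.4204 pm

Calculate the Compton shift:
Δλ = λ_C(1 - cos(161°))
Δλ = 2.4263 × (1 - cos(161°))
Δλ = 4.7204 pm

Initial wavelength:
λ = λ' - Δλ = 9.4204 - 4.7204 = 4.6999 pm

Initial energy:
E = hc/λ = 1239.842 / 4.6999 = 263.8001 keV

(Intermediate values are shown rounded; full precision is carried through to the final answer.)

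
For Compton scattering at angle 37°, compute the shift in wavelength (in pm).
0.4886 pm

Using the Compton scattering formula:
Δλ = λ_C(1 - cos θ)

where λ_C = h/(m_e·c) ≈ 2.4263 pm is the Compton wavelength of an electron.

For θ = 37°:
cos(37°) = 0.7986
1 - cos(37°) = 0.2014

Δλ = 2.4263 × 0.2014
Δλ = 0.4886 pm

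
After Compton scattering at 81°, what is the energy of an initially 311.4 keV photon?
205.6716 keV

First convert energy to wavelength:
λ = hc/E, with hc ≈ 1239.842 keV·pm (i.e. 1239.842 eV·nm)

For E = 311.4 keV = 311400 eV:
λ = 1239.842 keV·pm / 311.4 keV
λ = 3.9815 pm

Calculate the Compton shift:
Δλ = λ_C(1 - cos(81°)) = 2.4263 × 0.8436
Δλ = 2.0468 pm

Final wavelength:
λ' = 3.9815 + 2.0468 = 6.0283 pm

Final energy:
E' = hc/λ' = 1239.842 / 6.0283 = 205.6716 keV

(Intermediate values are shown rounded; full precision is carried through to the final answer.)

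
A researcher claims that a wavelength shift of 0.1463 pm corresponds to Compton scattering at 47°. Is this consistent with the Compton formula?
No, inconsistent

Calculate the expected shift for θ = 47°:

Δλ_expected = λ_C(1 - cos(47°))
Δλ_expected = 2.4263 × (1 - cos(47°))
Δλ_expected = 2.4263 × 0.3180
Δλ_expected = 0.7716 pm

Given shift: 0.1463 pm
Expected shift: 0.7716 pm
Difference: 0.6252 pm

The values do not match. The given shift corresponds to θ ≈ 20.0°, not 47°.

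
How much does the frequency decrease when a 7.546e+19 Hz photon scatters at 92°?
2.922e+19 Hz (decrease)

Convert frequency to wavelength (c = 299792458 m/s):
λ₀ = c/f₀ = 299792458/7.546e+19 = 3.9728659e-12 m = 3.9729 pm

Calculate Compton shift:
Δλ = λ_C(1 - cos(92°)) = 2.5110 pm

Final wavelength:
λ' = λ₀ + Δλ = 3.9729 + 2.5110 = 6.4839 pm

Final frequency:
f' = c/λ' = 299792458/6.4838531e-12 = 4.6236775e+19 Hz

Frequency shift (decrease):
Δf = f₀ - f' = 7.546e+19 - 4.6236775e+19 = 2.922e+19 Hz

(Intermediate values are shown rounded; full precision is carried through to the final answer.)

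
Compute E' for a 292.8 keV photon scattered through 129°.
151.4279 keV

First convert energy to wavelength:
λ = hc/E, with hc ≈ 1239.842 keV·pm (i.e. 1239.842 eV·nm)

For E = 292.8 keV = 292800 eV:
λ = 1239.842 keV·pm / 292.8 keV
λ = 4.2344 pm

Calculate the Compton shift:
Δλ = λ_C(1 - cos(129°)) = 2.4263 × 1.6293
Δλ = 3.9532 pm

Final wavelength:
λ' = 4.2344 + 3.9532 = 8.1877 pm

Final energy:
E' = hc/λ' = 1239.842 / 8.1877 = 151.4279 keV

(Intermediate values are shown rounded; full precision is carried through to the final answer.)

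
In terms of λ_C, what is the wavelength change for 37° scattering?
0.2014 λ_C

The Compton shift formula is:
Δλ = λ_C(1 - cos θ)

Dividing both sides by λ_C:
Δλ/λ_C = 1 - cos θ

For θ = 37°:
Δλ/λ_C = 1 - cos(37°)
Δλ/λ_C = 1 - 0.7986
Δλ/λ_C = 0.2014

This means the shift is 0.2014 × λ_C = 0.4886 pm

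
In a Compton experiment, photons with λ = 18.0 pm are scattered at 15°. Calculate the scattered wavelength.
18.0827 pm

Using the Compton scattering formula:
λ' = λ + Δλ = λ + λ_C(1 - cos θ)

Given:
- Initial wavelength λ = 18.0 pm
- Scattering angle θ = 15°
- Compton wavelength λ_C ≈ 2.4263 pm

Calculate the shift:
Δλ = 2.4263 × (1 - cos(15°))
Δλ = 2.4263 × 0.0341
Δλ = 0.0827 pm

Final wavelength:
λ' = 18.0 + 0.0827 = 18.0827 pm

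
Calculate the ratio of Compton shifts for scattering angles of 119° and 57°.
119° produces the larger shift by a factor of 3.261

Calculate both shifts using Δλ = λ_C(1 - cos θ):

For θ₁ = 57°:
Δλ₁ = 2.4263 × (1 - cos(57°))
Δλ₁ = 2.4263 × 0.4554
Δλ₁ = 1.1048 pm

For θ₂ = 119°:
Δλ₂ = 2.4263 × (1 - cos(119°))
Δλ₂ = 2.4263 × 1.4848
Δλ₂ = 3.6026 pm

The 119° angle produces the larger shift.
Ratio: 3.6026/1.1048 = 3.261

(Intermediate values are shown rounded; full precision is carried through to the final answer.)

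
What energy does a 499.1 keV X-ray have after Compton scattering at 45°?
388.0806 keV

First convert energy to wavelength:
λ = hc/E, with hc ≈ 1239.842 keV·pm (i.e. 1239.842 eV·nm)

For E = 499.1 keV = 499100 eV:
λ = 1239.842 keV·pm / 499.1 keV
λ = 2.4842 pm

Calculate the Compton shift:
Δλ = λ_C(1 - cos(45°)) = 2.4263 × 0.2929
Δλ = 0.7106 pm

Final wavelength:
λ' = 2.4842 + 0.7106 = 3.1948 pm

Final energy:
E' = hc/λ' = 1239.842 / 3.1948 = 388.0806 keV

(Intermediate values are shown rounded; full precision is carried through to the final answer.)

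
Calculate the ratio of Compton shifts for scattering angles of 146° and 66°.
146° produces the larger shift by a factor of 3.083

Calculate both shifts using Δλ = λ_C(1 - cos θ):

For θ₁ = 66°:
Δλ₁ = 2.4263 × (1 - cos(66°))
Δλ₁ = 2.4263 × 0.5933
Δλ₁ = 1.4394 pm

For θ₂ = 146°:
Δλ₂ = 2.4263 × (1 - cos(146°))
Δλ₂ = 2.4263 × 1.8290
Δλ₂ = 4.4378 pm

The 146° angle produces the larger shift.
Ratio: 4.4378/1.4394 = 3.083

(Intermediate values are shown rounded; full precision is carried through to the final answer.)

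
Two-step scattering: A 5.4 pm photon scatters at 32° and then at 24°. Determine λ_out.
5.9784 pm

Apply Compton shift twice:

First scattering at θ₁ = 32°:
Δλ₁ = λ_C(1 - cos(32°))
Δλ₁ = 2.4263 × 0.1520
Δλ₁ = 0.3687 pm

After first scattering:
λ₁ = 5.4 + 0.3687 = 5.7687 pm

Second scattering at θ₂ = 24°:
Δλ₂ = λ_C(1 - cos(24°))
Δλ₂ = 2.4263 × 0.0865
Δλ₂ = 0.2098 pm

Final wavelength:
λ₂ = 5.7687 + 0.2098 = 5.9784 pm

Total shift: Δλ_total = 0.3687 + 0.2098 = 0.5784 pm

(Intermediate values are shown rounded; full precision is carried through to the final answer.)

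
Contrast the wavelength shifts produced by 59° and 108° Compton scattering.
108° produces the larger shift by a factor of 2.699

Calculate both shifts using Δλ = λ_C(1 - cos θ):

For θ₁ = 59°:
Δλ₁ = 2.4263 × (1 - cos(59°))
Δλ₁ = 2.4263 × 0.4850
Δλ₁ = 1.1767 pm

For θ₂ = 108°:
Δλ₂ = 2.4263 × (1 - cos(108°))
Δλ₂ = 2.4263 × 1.3090
Δλ₂ = 3.1761 pm

The 108° angle produces the larger shift.
Ratio: 3.1761/1.1767 = 2.699

(Intermediate values are shown rounded; full precision is carried through to the final answer.)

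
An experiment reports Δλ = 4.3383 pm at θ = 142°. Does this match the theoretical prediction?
Yes, consistent

Calculate the expected shift for θ = 142°:

Δλ_expected = λ_C(1 - cos(142°))
Δλ_expected = 2.4263 × (1 - cos(142°))
Δλ_expected = 2.4263 × 1.7880
Δλ_expected = 4.3383 pm

Given shift: 4.3383 pm
Expected shift: 4.3383 pm
Difference: 0.0000 pm

The values match. This is consistent with Compton scattering at the stated angle.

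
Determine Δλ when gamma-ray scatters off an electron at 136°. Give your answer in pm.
4.1717 pm

Using the Compton scattering formula:
Δλ = λ_C(1 - cos θ)

where λ_C = h/(m_e·c) ≈ 2.4263 pm is the Compton wavelength of an electron.

For θ = 136°:
cos(136°) = -0.7193
1 - cos(136°) = 1.7193

Δλ = 2.4263 × 1.7193
Δλ = 4.1717 pm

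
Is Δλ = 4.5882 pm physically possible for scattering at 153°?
Yes, consistent

Calculate the expected shift for θ = 153°:

Δλ_expected = λ_C(1 - cos(153°))
Δλ_expected = 2.4263 × (1 - cos(153°))
Δλ_expected = 2.4263 × 1.8910
Δλ_expected = 4.5882 pm

Given shift: 4.5882 pm
Expected shift: 4.5882 pm
Difference: 0.0000 pm

The values match. This is consistent with Compton scattering at the stated angle.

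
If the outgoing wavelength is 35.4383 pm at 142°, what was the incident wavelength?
31.1000 pm

From λ' = λ + Δλ, we have λ = λ' - Δλ

First calculate the Compton shift:
Δλ = λ_C(1 - cos θ)
Δλ = 2.4263 × (1 - cos(142°))
Δλ = 2.4263 × 1.7880
Δλ = 4.3383 pm

Initial wavelength:
λ = λ' - Δλ
λ = 35.4383 - 4.3383
λ = 31.1000 pm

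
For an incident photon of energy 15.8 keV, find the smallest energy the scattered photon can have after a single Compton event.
14.8798 keV (at θ = 180°)

The scattered photon has minimum energy when its wavelength is maximum, i.e., when the Compton shift Δλ = λ_C(1 − cos θ) is maximum. This occurs at θ = 180° (backscattering), giving Δλ_max = 2λ_C = 4.8526 pm.

Initial wavelength: λ₀ = hc/E₀ = 78.4710 pm
Maximum final wavelength: λ'_max = λ₀ + 2λ_C = 78.4710 + 4.8526 = 83.3236 pm
Minimum final energy: E'_min = hc/λ'_max = 14.8798 keV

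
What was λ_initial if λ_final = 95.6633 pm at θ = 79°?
93.7000 pm

From λ' = λ + Δλ, we have λ = λ' - Δλ

First calculate the Compton shift:
Δλ = λ_C(1 - cos θ)
Δλ = 2.4263 × (1 - cos(79°))
Δλ = 2.4263 × 0.8092
Δλ = 1.9633 pm

Initial wavelength:
λ = λ' - Δλ
λ = 95.6633 - 1.9633
λ = 93.7000 pm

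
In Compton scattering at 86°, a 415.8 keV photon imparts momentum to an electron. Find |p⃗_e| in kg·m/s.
2.4790e-22 kg·m/s

The electron is initially at rest, so by conservation of momentum:
p⃗_e = p⃗₀ − p⃗'  (incident photon momentum minus scattered photon momentum)

Photon momentum magnitudes (p = h/λ = E/c):
λ₀ = hc/E₀ = 2.9818 pm → p₀ = h/λ₀ = 2.2222e-22 kg·m/s
Δλ = λ_C(1 − cos 86°) = 2.2571 pm
λ' = 5.2389 pm → p' = h/λ' = 1.2648e-22 kg·m/s

The scattered photon makes angle θ = 86° with the incident direction, so by the law of cosines:
|p⃗_e|² = p₀² + p'² − 2p₀p'cos θ
|p⃗_e|² = (2.2222e-22)² + (1.2648e-22)² − 2·2.2222e-22·1.2648e-22·cos(86°)
|p⃗_e| = 2.4790e-22 kg·m/s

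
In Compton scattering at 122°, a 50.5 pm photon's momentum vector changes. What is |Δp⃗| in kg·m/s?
2.2170e-23 kg·m/s

Photon momentum magnitude is p = h/λ.

Initial momentum:
p₀ = h/λ = 6.6261e-34/5.0500e-11 = 1.3121e-23 kg·m/s

After scattering:
λ' = λ + Δλ = 50.5 + 3.7121 = 54.2121 pm
p' = h/λ' = 6.6261e-34/5.4212e-11 = 1.2223e-23 kg·m/s

Momentum is a vector; the scattered photon's direction makes angle θ = 122° with the incident direction. The magnitude of the vector change Δp⃗ = p⃗₀ − p⃗' is found from the law of cosines:
|Δp⃗|² = p₀² + p'² − 2p₀p'cos θ
|Δp⃗|² = (1.3121e-23)² + (1.2223e-23)² − 2·1.3121e-23·1.2223e-23·cos(122°)
|Δp⃗| = 2.2170e-23 kg·m/s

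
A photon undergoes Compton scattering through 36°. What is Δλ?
0.4634 pm

Using the Compton scattering formula:
Δλ = λ_C(1 - cos θ)

where λ_C = h/(m_e·c) ≈ 2.4263 pm is the Compton wavelength of an electron.

For θ = 36°:
cos(36°) = 0.8090
1 - cos(36°) = 0.1910

Δλ = 2.4263 × 0.1910
Δλ = 0.4634 pm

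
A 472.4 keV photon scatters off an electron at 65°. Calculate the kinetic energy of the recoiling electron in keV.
164.4005 keV

By energy conservation: K_e = E_initial - E_final

First find the scattered photon energy:
Initial wavelength: λ = hc/E = 2.6246 pm
Compton shift: Δλ = λ_C(1 - cos(65°)) = 1.4009 pm
Final wavelength: λ' = 2.6246 + 1.4009 = 4.0255 pm
Final photon energy: E' = hc/λ' = 307.9995 keV

Electron kinetic energy:
K_e = E - E' = 472.4000 - 307.9995 = 164.4005 keV

(Intermediate values are shown rounded; full precision is carried through to the final answer.)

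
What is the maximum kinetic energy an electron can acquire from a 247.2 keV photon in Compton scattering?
121.5594 keV

Maximum energy transfer occurs at θ = 180° (backscattering).

Initial photon: E₀ = 247.2 keV → λ₀ = 5.0155 pm

Maximum Compton shift (at 180°):
Δλ_max = 2λ_C = 2 × 2.4263 = 4.8526 pm

Final wavelength:
λ' = 5.0155 + 4.8526 = 9.8682 pm

Minimum photon energy (maximum energy to electron):
E'_min = hc/λ' = 125.6406 keV

Maximum electron kinetic energy:
K_max = E₀ - E'_min = 247.2000 - 125.6406 = 121.5594 keV

(Intermediate values are shown rounded; full precision is carried through to the final answer.)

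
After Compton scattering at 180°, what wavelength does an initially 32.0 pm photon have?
36.8526 pm

Using the Compton formula: λ' = λ + λ_C(1 − cos θ)

For θ = 180°, cos θ = -1 (exact) = -1.0000, so:
1 − cos 180° = 1 − (-1) = 2.0000

Δλ = λ_C × 2.0000 = 2.4263 × 2.0000 = 4.8526 pm

λ' = 32.0 + 4.8526 = 36.8526 pm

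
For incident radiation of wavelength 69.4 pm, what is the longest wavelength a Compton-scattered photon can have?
74.2526 pm (at θ = 180°)

The Compton shift is Δλ = λ_C(1 − cos θ).

Since cos θ ranges from −1 to 1, the factor (1 − cos θ) ranges from 0 to 2; the maximum shift occurs at θ = 180° (backscattering):
Δλ_max = 2λ_C = 2 × 2.4263 pm = 4.8526 pm

Maximum scattered wavelength:
λ'_max = λ₀ + Δλ_max = 69.4 + 4.8526 = 74.2526 pm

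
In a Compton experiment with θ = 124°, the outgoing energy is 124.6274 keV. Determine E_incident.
201.0999 keV

Convert final energy to wavelength (hc ≈ 1239.842 keV·pm):
λ' = hc/E' = 1239.842 / 124.6274 = 9.9484 pm

Calculate the Compton shift:
Δλ = λ_C(1 - cos(124°))
Δλ = 2.4263 × (1 - cos(124°))
Δλ = 3.7831 pm

Initial wavelength:
λ = λ' - Δλ = 9.9484 - 3.7831 = 6.1653 pm

Initial energy:
E = hc/λ = 1239.842 / 6.1653 = 201.0999 keV

(Intermediate values are shown rounded; full precision is carried through to the final answer.)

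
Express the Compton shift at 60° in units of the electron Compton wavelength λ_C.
0.5000 λ_C

The Compton shift formula is:
Δλ = λ_C(1 - cos θ)

Dividing both sides by λ_C:
Δλ/λ_C = 1 - cos θ

For θ = 60°:
Δλ/λ_C = 1 - cos(60°)
Δλ/λ_C = 1 - 0.5000
Δλ/λ_C = 0.5000

This means the shift is 0.5000 × λ_C = 1.2132 pm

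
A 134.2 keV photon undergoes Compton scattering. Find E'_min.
87.9858 keV (at θ = 180°)

The scattered photon has minimum energy when its wavelength is maximum, i.e., when the Compton shift Δλ = λ_C(1 − cos θ) is maximum. This occurs at θ = 180° (backscattering), giving Δλ_max = 2λ_C = 4.8526 pm.

Initial wavelength: λ₀ = hc/E₀ = 9.2388 pm
Maximum final wavelength: λ'_max = λ₀ + 2λ_C = 9.2388 + 4.8526 = 14.0914 pm
Minimum final energy: E'_min = hc/λ'_max = 87.9858 keV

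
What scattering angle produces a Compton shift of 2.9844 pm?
103.30°

From the Compton formula Δλ = λ_C(1 - cos θ), we can solve for θ:

cos θ = 1 - Δλ/λ_C

Given:
- Δλ = 2.9844 pm
- λ_C = h/(m_e·c) ≈ 2.42631024 pm

cos θ = 1 - 2.9844/2.42631024
cos θ = 1 - 1.230016
cos θ = -0.230016

θ = arccos(-0.230016)
θ = 103.30°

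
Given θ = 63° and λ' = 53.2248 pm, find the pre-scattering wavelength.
51.9000 pm

From λ' = λ + Δλ, we have λ = λ' - Δλ

First calculate the Compton shift:
Δλ = λ_C(1 - cos θ)
Δλ = 2.4263 × (1 - cos(63°))
Δλ = 2.4263 × 0.5460
Δλ = 1.3248 pm

Initial wavelength:
λ = λ' - Δλ
λ = 53.2248 - 1.3248
λ = 51.9000 pm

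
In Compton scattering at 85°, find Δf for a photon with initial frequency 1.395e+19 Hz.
1.303e+18 Hz (decrease)

Convert frequency to wavelength (c = 299792458 m/s):
λ₀ = c/f₀ = 299792458/1.395e+19 = 2.1490499e-11 m = 21.4905 pm

Calculate Compton shift:
Δλ = λ_C(1 - cos(85°)) = 2.2148 pm

Final wavelength:
λ' = λ₀ + Δλ = 21.4905 + 2.2148 = 23.7053 pm

Final frequency:
f' = c/λ' = 299792458/2.3705342e-11 = 1.2646620e+19 Hz

Frequency shift (decrease):
Δf = f₀ - f' = 1.395e+19 - 1.2646620e+19 = 1.303e+18 Hz

(Intermediate values are shown rounded; full precision is carried through to the final answer.)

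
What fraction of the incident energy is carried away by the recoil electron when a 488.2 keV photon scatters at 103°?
0.5392 (or 53.92%)

Calculate initial and final photon energies:

Initial: E₀ = 488.2 keV → λ₀ = 2.5396 pm
Compton shift: Δλ = 2.9721 pm
Final wavelength: λ' = 5.5117 pm
Final energy: E' = 224.9461 keV

Fractional energy loss:
(E₀ - E')/E₀ = (488.2000 - 224.9461)/488.2000
= 263.2539/488.2000
= 0.5392
= 53.92%

(Intermediate values are shown rounded; full precision is carried through to the final answer.)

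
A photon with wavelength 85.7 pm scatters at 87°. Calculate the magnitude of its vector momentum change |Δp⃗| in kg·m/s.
1.0506e-23 kg·m/s

Photon momentum magnitude is p = h/λ.

Initial momentum:
p₀ = h/λ = 6.6261e-34/8.5700e-11 = 7.7317e-24 kg·m/s

After scattering:
λ' = λ + Δλ = 85.7 + 2.2993 = 87.9993 pm
p' = h/λ' = 6.6261e-34/8.7999e-11 = 7.5297e-24 kg·m/s

Momentum is a vector; the scattered photon's direction makes angle θ = 87° with the incident direction. The magnitude of the vector change Δp⃗ = p⃗₀ − p⃗' is found from the law of cosines:
|Δp⃗|² = p₀² + p'² − 2p₀p'cos θ
|Δp⃗|² = (7.7317e-24)² + (7.5297e-24)² − 2·7.7317e-24·7.5297e-24·cos(87°)
|Δp⃗| = 1.0506e-23 kg·m/s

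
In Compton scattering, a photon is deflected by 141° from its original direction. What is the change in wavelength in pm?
4.3119 pm

Using the Compton scattering formula:
Δλ = λ_C(1 - cos θ)

where λ_C = h/(m_e·c) ≈ 2.4263 pm is the Compton wavelength of an electron.

For θ = 141°:
cos(141°) = -0.7771
1 - cos(141°) = 1.7771

Δλ = 2.4263 × 1.7771
Δλ = 4.3119 pm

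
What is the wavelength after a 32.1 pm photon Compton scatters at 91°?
34.5687 pm

Using the Compton scattering formula:
λ' = λ + Δλ = λ + λ_C(1 - cos θ)

Given:
- Initial wavelength λ = 32.1 pm
- Scattering angle θ = 91°
- Compton wavelength λ_C ≈ 2.4263 pm

Calculate the shift:
Δλ = 2.4263 × (1 - cos(91°))
Δλ = 2.4263 × 1.0175
Δλ = 2.4687 pm

Final wavelength:
λ' = 32.1 + 2.4687 = 34.5687 pm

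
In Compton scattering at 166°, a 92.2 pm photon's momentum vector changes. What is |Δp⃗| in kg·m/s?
1.3915e-23 kg·m/s

Photon momentum magnitude is p = h/λ.

Initial momentum:
p₀ = h/λ = 6.6261e-34/9.2200e-11 = 7.1866e-24 kg·m/s

After scattering:
λ' = λ + Δλ = 92.2 + 4.7805 = 96.9805 pm
p' = h/λ' = 6.6261e-34/9.6981e-11 = 6.8324e-24 kg·m/s

Momentum is a vector; the scattered photon's direction makes angle θ = 166° with the incident direction. The magnitude of the vector change Δp⃗ = p⃗₀ − p⃗' is found from the law of cosines:
|Δp⃗|² = p₀² + p'² − 2p₀p'cos θ
|Δp⃗|² = (7.1866e-24)² + (6.8324e-24)² − 2·7.1866e-24·6.8324e-24·cos(166°)
|Δp⃗| = 1.3915e-23 kg·m/s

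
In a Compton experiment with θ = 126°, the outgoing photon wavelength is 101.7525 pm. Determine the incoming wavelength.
97.9000 pm

From λ' = λ + Δλ, we have λ = λ' - Δλ

First calculate the Compton shift:
Δλ = λ_C(1 - cos θ)
Δλ = 2.4263 × (1 - cos(126°))
Δλ = 2.4263 × 1.5878
Δλ = 3.8525 pm

Initial wavelength:
λ = λ' - Δλ
λ = 101.7525 - 3.8525
λ = 97.9000 pm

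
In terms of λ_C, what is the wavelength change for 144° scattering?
1.8090 λ_C

The Compton shift formula is:
Δλ = λ_C(1 - cos θ)

Dividing both sides by λ_C:
Δλ/λ_C = 1 - cos θ

For θ = 144°:
Δλ/λ_C = 1 - cos(144°)
Δλ/λ_C = 1 - -0.8090
Δλ/λ_C = 1.8090

This means the shift is 1.8090 × λ_C = 4.3892 pm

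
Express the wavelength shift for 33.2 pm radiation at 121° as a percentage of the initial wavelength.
11.0721%

Calculate the Compton shift:
Δλ = λ_C(1 - cos(121°))
Δλ = 2.4263 × (1 - cos(121°))
Δλ = 2.4263 × 1.5150
Δλ = 3.6760 pm

Percentage change:
(Δλ/λ₀) × 100 = (3.6760/33.2) × 100
= 11.0721%

(Intermediate values are shown rounded; full precision is carried through to the final answer.)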